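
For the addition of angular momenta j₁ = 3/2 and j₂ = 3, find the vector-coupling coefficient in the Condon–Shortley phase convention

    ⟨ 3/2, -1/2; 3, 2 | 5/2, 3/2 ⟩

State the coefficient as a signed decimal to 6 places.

√[6·2!1!4!/8! · 1!2!5!1!4!1!] = √(288/7)
  +(−1)^1/∏(1,1,1,4,0,0)! = -1/24  (running -1/24)
  +(−1)^2/∏(2,0,0,3,1,1)! = 1/12  (running 1/24)
⟨..|..⟩ = √(288/7)·(1/24) = +0.267261

+√(1/14) = +0.267261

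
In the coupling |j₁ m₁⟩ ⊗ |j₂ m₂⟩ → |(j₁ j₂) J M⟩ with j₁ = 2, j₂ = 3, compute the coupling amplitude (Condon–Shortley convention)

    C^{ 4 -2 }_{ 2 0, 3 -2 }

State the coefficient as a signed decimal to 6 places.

+√(12/35) ≈ +0.585540

√[9·1!3!5!/10! · 2!2!1!5!2!6!] = √(8640/7)
  +(−1)^0/∏(0,1,2,1,1,4)! = 1/48  (running 1/48)
  +(−1)^1/∏(1,0,1,0,2,5)! = -1/240  (running 1/60)
⟨..|..⟩ = √(8640/7)·(1/60) = +0.585540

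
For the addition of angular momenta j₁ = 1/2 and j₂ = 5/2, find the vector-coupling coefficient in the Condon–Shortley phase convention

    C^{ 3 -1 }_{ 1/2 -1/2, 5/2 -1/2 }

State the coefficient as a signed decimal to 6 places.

j₁+j₂−J=0  J+j₁−j₂=1  J−j₁+j₂=5  j₁+j₂+J+1=7
(j₁±m₁, j₂±m₂, J±M) = (0,1,2,3,2,4)
P² = 96
sum k=0..0:
  [0] +1/12 = 1/12
S = 1/12
C² = P²·S² = 2/3 ; C = +0.816497

+√(2/3) = +0.816497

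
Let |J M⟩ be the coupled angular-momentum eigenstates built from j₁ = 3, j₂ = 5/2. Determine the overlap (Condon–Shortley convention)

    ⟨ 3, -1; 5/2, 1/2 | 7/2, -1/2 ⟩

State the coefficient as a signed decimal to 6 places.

j₁+j₂−J=2  J+j₁−j₂=4  J−j₁+j₂=3  j₁+j₂+J+1=10
(j₁±m₁, j₂±m₂, J±M) = (2,4,3,2,3,4)
P² = 9216/175
sum k=0..2:
  [0] +1/288 = 1/288
  [1] −1/12 = -1/12
  [2] +1/16 = 1/16
S = -5/288
C² = P²·S² = 1/63 ; C = -0.125988

−√(1/63) ≈ -0.125988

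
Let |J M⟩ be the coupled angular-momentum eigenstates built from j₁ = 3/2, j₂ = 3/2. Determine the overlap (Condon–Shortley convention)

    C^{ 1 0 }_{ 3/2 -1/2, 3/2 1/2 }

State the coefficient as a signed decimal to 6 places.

−√(1/20) = -0.223607

√[3·2!1!1!/5! · 1!2!2!1!1!1!] = √(1/5)
  +(−1)^1/∏(1,1,1,1,0,0)! = -1  (running -1)
  +(−1)^2/∏(2,0,0,0,1,1)! = 1/2  (running -1/2)
⟨..|..⟩ = √(1/5)·(-1/2) = -0.223607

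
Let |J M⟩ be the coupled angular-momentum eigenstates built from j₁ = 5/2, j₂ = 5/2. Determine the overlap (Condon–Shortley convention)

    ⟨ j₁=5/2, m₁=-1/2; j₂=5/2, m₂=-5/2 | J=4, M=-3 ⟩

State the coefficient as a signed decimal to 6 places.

+√(1/2) = +0.707107

triangle: 1!×4!×4!/10! = 576/3628800
(j±m)!: 2!×3!×0!×5!×1!×7! = 7257600
prefactor² = (2J+1)×Δ×N² = 10368
  k=0: +1/(0!×1!×3!×0!×1!×4!) = 1/144
Σ = 1/144  ⇒  CG² = 10368×1/144² = 1/2
CG = +√(1/2) = +0.707107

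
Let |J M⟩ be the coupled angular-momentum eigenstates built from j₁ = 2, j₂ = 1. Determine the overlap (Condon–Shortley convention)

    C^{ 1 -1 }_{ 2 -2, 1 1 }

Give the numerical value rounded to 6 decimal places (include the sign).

j₁+j₂−J=2  J+j₁−j₂=2  J−j₁+j₂=0  j₁+j₂+J+1=5
(j₁±m₁, j₂±m₂, J±M) = (0,4,2,0,0,2)
P² = 48/5
sum k=2..2:
  [2] +1/4 = 1/4
S = 1/4
C² = P²·S² = 3/5 ; C = +0.774597

+0.774597  (= +√(3/5))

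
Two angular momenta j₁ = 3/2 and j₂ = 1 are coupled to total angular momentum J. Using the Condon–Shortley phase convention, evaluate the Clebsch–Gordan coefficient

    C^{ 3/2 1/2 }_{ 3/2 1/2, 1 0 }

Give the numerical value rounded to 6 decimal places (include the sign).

+0.258199

j₁+j₂−J=1  J+j₁−j₂=2  J−j₁+j₂=1  j₁+j₂+J+1=5
(j₁±m₁, j₂±m₂, J±M) = (2,1,1,1,2,1)
P² = 4/15
sum k=0..1:
  [0] +1/1 = 1
  [1] −1/2 = -1/2
S = 1/2
C² = P²·S² = 1/15 ; C = +0.258199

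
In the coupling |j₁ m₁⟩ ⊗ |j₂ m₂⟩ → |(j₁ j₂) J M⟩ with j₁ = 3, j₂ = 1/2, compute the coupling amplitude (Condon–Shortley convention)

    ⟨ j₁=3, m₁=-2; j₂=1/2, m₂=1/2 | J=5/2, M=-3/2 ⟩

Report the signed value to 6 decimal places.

√[6·1!5!0!/7! · 1!5!1!0!1!4!] = √(2880/7)
  +(−1)^1/∏(1,0,4,0,1,0)! = -1/24  (running -1/24)
⟨..|..⟩ = √(2880/7)·(-1/24) = -0.845154

−√(5/7) = -0.845154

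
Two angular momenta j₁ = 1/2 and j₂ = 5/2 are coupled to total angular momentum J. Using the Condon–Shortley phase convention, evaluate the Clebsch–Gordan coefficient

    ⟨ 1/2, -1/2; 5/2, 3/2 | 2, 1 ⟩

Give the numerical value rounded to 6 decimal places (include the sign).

−√(2/3) = -0.816497

j₁+j₂−J=1  J+j₁−j₂=0  J−j₁+j₂=4  j₁+j₂+J+1=6
(j₁±m₁, j₂±m₂, J±M) = (0,1,4,1,3,1)
P² = 24
sum k=1..1:
  [1] −1/6 = -1/6
S = -1/6
C² = P²·S² = 2/3 ; C = -0.816497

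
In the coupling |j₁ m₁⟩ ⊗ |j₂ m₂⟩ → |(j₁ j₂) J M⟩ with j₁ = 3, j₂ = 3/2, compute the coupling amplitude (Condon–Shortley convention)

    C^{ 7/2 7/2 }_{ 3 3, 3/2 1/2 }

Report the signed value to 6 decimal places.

+0.816497

triangle: 1!·5!·2!/9! = 240/362880
(j±m)!: 6!·0!·2!·1!·7!·0! = 7257600
prefactor² = (2J+1)·Δ·N² = 38400
  k=0: +1/(0!·1!·0!·2!·5!·0!) = 1/240
Σ = 1/240  ⇒  CG² = 38400·1/240² = 2/3
CG = +√(2/3) = +0.816497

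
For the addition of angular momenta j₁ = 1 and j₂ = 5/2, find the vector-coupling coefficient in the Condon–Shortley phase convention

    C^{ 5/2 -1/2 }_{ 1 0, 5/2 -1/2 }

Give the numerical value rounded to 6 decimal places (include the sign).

√[6·1!1!4!/7! · 1!1!2!3!2!3!] = √(144/35)
  +(−1)^0/∏(0,1,1,2,0,2)! = 1/4  (running 1/4)
  +(−1)^1/∏(1,0,0,1,1,3)! = -1/6  (running 1/12)
⟨..|..⟩ = √(144/35)·(1/12) = +0.169031

+0.169031  (= +√(1/35))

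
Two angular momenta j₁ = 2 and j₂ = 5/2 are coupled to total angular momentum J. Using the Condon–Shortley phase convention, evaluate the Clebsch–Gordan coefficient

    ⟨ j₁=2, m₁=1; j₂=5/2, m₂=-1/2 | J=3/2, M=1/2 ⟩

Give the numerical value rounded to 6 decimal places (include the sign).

√[4·3!1!2!/7! · 3!1!2!3!2!1!] = √(48/35)
  +(−1)^0/∏(0,3,1,2,0,0)! = 1/12  (running 1/12)
  +(−1)^1/∏(1,2,0,1,1,1)! = -1/2  (running -5/12)
⟨..|..⟩ = √(48/35)·(-5/12) = -0.487950

−√(5/21) = -0.487950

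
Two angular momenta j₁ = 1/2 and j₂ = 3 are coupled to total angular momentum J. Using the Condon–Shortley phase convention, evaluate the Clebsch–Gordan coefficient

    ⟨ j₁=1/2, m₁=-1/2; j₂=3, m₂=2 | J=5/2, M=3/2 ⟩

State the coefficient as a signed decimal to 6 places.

√[6·1!0!5!/7! · 0!1!5!1!4!1!] = √(2880/7)
  +(−1)^1/∏(1,0,0,4,0,1)! = -1/24  (running -1/24)
⟨..|..⟩ = √(2880/7)·(-1/24) = -0.845154

-0.845154  (= −√(5/7))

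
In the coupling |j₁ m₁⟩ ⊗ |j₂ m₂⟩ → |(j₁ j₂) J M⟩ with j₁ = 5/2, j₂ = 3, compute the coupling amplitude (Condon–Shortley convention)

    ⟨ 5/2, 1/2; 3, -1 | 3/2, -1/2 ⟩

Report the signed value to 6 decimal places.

triangle: 4!·1!·2!/8! = 48/40320
(j±m)!: 3!·2!·2!·4!·1!·2! = 1152
prefactor² = (2J+1)·Δ·N² = 192/35
  k=1: −1/(1!·3!·1!·1!·0!·1!) = -1/6
  k=2: +1/(2!·2!·0!·0!·1!·2!) = 1/8
Σ = -1/24  ⇒  CG² = 192/35·(-1/24)² = 1/105
CG = −√(1/105) = -0.097590

-0.097590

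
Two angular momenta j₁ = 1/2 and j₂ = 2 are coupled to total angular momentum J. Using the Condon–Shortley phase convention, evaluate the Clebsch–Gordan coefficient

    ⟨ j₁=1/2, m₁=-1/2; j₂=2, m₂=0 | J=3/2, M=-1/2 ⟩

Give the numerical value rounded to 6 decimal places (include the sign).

j₁+j₂−J=1  J+j₁−j₂=0  J−j₁+j₂=3  j₁+j₂+J+1=5
(j₁±m₁, j₂±m₂, J±M) = (0,1,2,2,1,2)
P² = 8/5
sum k=1..1:
  [1] −1/2 = -1/2
S = -1/2
C² = P²·S² = 2/5 ; C = -0.632456

−√(2/5) = -0.632456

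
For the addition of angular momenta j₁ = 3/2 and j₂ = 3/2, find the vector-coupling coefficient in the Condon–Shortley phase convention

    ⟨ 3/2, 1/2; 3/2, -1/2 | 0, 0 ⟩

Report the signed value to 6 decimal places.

-0.500000  (= −√(1/4))

√[1·3!0!0!/4! · 2!1!1!2!0!0!] = √(1)
  +(−1)^1/∏(1,2,0,0,0,0)! = -1/2  (running -1/2)
⟨..|..⟩ = √(1)·(-1/2) = -0.500000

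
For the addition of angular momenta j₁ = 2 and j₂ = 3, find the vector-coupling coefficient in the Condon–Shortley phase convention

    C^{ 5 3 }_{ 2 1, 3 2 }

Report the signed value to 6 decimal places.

+0.730297  (= +√(8/15))

√[11·0!4!6!/11! · 3!1!5!1!8!2!] = √(276480)
  +(−1)^0/∏(0,0,1,5,3,1)! = 1/720  (running 1/720)
⟨..|..⟩ = √(276480)·(1/720) = +0.730297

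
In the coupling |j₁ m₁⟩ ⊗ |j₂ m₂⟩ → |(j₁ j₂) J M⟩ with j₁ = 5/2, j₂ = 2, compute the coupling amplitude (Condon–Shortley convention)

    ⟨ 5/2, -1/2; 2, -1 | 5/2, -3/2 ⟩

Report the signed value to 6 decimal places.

−√(6/35) ≈ -0.414039

j₁+j₂−J=2  J+j₁−j₂=3  J−j₁+j₂=2  j₁+j₂+J+1=8
(j₁±m₁, j₂±m₂, J±M) = (2,3,1,3,1,4)
P² = 216/35
sum k=0..1:
  [0] +1/12 = 1/12
  [1] −1/4 = -1/4
S = -1/6
C² = P²·S² = 6/35 ; C = -0.414039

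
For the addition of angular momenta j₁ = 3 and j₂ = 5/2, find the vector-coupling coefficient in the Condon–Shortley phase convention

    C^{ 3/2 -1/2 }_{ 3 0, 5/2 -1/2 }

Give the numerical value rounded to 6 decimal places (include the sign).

j₁+j₂−J=4  J+j₁−j₂=2  J−j₁+j₂=1  j₁+j₂+J+1=8
(j₁±m₁, j₂±m₂, J±M) = (3,3,2,3,1,2)
P² = 144/35
sum k=1..2:
  [1] −1/12 = -1/12
  [2] +1/4 = 1/4
S = 1/6
C² = P²·S² = 4/35 ; C = +0.338062

+√(4/35) = +0.338062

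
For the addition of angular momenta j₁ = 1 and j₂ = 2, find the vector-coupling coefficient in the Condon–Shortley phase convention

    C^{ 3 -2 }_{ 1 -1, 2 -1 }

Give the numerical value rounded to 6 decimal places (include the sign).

+0.816497

j₁+j₂−J=0  J+j₁−j₂=2  J−j₁+j₂=4  j₁+j₂+J+1=7
(j₁±m₁, j₂±m₂, J±M) = (0,2,1,3,1,5)
P² = 96
sum k=0..0:
  [0] +1/12 = 1/12
S = 1/12
C² = P²·S² = 2/3 ; C = +0.816497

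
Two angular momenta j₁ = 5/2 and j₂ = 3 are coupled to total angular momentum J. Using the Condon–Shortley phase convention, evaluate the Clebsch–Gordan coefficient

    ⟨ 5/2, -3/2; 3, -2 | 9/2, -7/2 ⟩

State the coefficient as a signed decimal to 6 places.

+0.100504

j₁+j₂−J=1  J+j₁−j₂=4  J−j₁+j₂=5  j₁+j₂+J+1=11
(j₁±m₁, j₂±m₂, J±M) = (1,4,1,5,1,8)
P² = 921600/11
sum k=0..1:
  [0] +1/576 = 1/576
  [1] −1/720 = -1/720
S = 1/2880
C² = P²·S² = 1/99 ; C = +0.100504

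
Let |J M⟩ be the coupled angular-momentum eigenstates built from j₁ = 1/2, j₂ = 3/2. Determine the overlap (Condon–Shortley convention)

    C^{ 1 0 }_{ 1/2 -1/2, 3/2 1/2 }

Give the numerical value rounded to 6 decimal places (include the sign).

j₁+j₂−J=1  J+j₁−j₂=0  J−j₁+j₂=2  j₁+j₂+J+1=4
(j₁±m₁, j₂±m₂, J±M) = (0,1,2,1,1,1)
P² = 1/2
sum k=1..1:
  [1] −1/1 = -1
S = -1
C² = P²·S² = 1/2 ; C = -0.707107

-0.707107  (= −√(1/2))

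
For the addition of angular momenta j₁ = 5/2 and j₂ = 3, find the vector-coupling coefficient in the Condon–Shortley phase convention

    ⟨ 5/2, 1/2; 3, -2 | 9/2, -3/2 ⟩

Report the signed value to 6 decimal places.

+0.604815

j₁+j₂−J=1  J+j₁−j₂=4  J−j₁+j₂=5  j₁+j₂+J+1=11
(j₁±m₁, j₂±m₂, J±M) = (3,2,1,5,3,6)
P² = 345600/77
sum k=0..1:
  [0] +1/96 = 1/96
  [1] −1/720 = -1/720
S = 13/1440
C² = P²·S² = 169/462 ; C = +0.604815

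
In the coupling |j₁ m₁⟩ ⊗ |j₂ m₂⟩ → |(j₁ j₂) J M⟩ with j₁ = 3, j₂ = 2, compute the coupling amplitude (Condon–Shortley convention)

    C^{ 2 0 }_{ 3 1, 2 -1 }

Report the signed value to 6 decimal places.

-0.377964  (= −√(1/7))

triangle: 3!*3!*1!/8! = 36/40320
(j±m)!: 4!*2!*1!*3!*2!*2! = 1152
prefactor² = (2J+1)*Δ*N² = 36/7
  k=0: +1/(0!*3!*2!*1!*1!*0!) = 1/12
  k=1: −1/(1!*2!*1!*0!*2!*1!) = -1/4
Σ = -1/6  ⇒  CG² = 36/7*(-1/6)² = 1/7
CG = −√(1/7) = -0.377964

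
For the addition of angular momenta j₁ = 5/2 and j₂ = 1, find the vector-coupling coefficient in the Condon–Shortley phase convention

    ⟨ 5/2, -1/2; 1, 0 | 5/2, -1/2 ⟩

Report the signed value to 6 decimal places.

-0.169031  (= −√(1/35))

triangle: 1!·4!·1!/7! = 24/5040
(j±m)!: 2!·3!·1!·1!·2!·3! = 144
prefactor² = (2J+1)·Δ·N² = 144/35
  k=0: +1/(0!·1!·3!·1!·1!·0!) = 1/6
  k=1: −1/(1!·0!·2!·0!·2!·1!) = -1/4
Σ = -1/12  ⇒  CG² = 144/35·(-1/12)² = 1/35
CG = −√(1/35) = -0.169031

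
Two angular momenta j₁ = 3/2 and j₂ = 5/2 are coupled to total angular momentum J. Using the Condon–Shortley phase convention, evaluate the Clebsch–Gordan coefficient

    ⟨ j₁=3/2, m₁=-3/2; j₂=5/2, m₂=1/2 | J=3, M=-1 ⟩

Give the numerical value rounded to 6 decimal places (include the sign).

j₁+j₂−J=1  J+j₁−j₂=2  J−j₁+j₂=4  j₁+j₂+J+1=8
(j₁±m₁, j₂±m₂, J±M) = (0,3,3,2,2,4)
P² = 144/5
sum k=1..1:
  [1] −1/8 = -1/8
S = -1/8
C² = P²·S² = 9/20 ; C = -0.670820

-0.670820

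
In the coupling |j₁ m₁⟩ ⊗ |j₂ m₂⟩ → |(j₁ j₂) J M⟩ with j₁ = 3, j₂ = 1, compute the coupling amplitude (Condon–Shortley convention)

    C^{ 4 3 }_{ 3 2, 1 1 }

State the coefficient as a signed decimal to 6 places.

√[9·0!6!2!/9! · 5!1!2!0!7!1!] = √(43200)
  +(−1)^0/∏(0,0,1,2,5,0)! = 1/240  (running 1/240)
⟨..|..⟩ = √(43200)·(1/240) = +0.866025

+0.866025  (= +√(3/4))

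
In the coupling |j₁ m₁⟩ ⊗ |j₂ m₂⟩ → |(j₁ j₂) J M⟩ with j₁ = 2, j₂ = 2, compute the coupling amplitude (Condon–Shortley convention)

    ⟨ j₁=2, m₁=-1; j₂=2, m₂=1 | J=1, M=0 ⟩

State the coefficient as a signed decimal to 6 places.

√[3·3!1!1!/6! · 1!3!3!1!1!1!] = √(9/10)
  +(−1)^2/∏(2,1,1,1,0,0)! = 1/2  (running 1/2)
  +(−1)^3/∏(3,0,0,0,1,1)! = -1/6  (running 1/3)
⟨..|..⟩ = √(9/10)·(1/3) = +0.316228

+√(1/10) ≈ +0.316228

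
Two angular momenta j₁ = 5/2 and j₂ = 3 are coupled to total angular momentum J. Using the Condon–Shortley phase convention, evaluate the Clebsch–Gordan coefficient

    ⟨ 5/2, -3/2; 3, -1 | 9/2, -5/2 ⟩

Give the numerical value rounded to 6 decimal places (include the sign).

-0.317821  (= −√(10/99))

triangle: 1!·4!·5!/11! = 2880/39916800
(j±m)!: 1!·4!·2!·4!·2!·7! = 11612160
prefactor² = (2J+1)·Δ·N² = 92160/11
  k=0: +1/(0!·1!·4!·2!·0!·3!) = 1/288
  k=1: −1/(1!·0!·3!·1!·1!·4!) = -1/144
Σ = -1/288  ⇒  CG² = 92160/11·(-1/288)² = 10/99
CG = −√(10/99) = -0.317821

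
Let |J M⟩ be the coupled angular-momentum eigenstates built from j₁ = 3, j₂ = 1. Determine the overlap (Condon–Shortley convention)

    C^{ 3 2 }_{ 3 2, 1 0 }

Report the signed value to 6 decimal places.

+√(1/3) ≈ +0.577350

√[7·1!5!1!/8! · 5!1!1!1!5!1!] = √(300)
  +(−1)^0/∏(0,1,1,1,4,0)! = 1/24  (running 1/24)
  +(−1)^1/∏(1,0,0,0,5,1)! = -1/120  (running 1/30)
⟨..|..⟩ = √(300)·(1/30) = +0.577350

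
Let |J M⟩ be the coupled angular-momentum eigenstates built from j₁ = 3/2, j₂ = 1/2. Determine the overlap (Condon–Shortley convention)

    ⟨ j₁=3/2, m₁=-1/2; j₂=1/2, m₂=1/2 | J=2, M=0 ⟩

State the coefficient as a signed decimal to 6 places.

√[5·0!3!1!/5! · 1!2!1!0!2!2!] = √(2)
  +(−1)^0/∏(0,0,2,1,1,0)! = 1/2  (running 1/2)
⟨..|..⟩ = √(2)·(1/2) = +0.707107

+√(1/2) ≈ +0.707107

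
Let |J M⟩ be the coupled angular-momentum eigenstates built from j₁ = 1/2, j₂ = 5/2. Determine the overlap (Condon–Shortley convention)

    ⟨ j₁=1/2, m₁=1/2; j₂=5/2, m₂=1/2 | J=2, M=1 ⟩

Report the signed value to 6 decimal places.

√[5·1!0!4!/6! · 1!0!3!2!3!1!] = √(12)
  +(−1)^0/∏(0,1,0,3,0,1)! = 1/6  (running 1/6)
⟨..|..⟩ = √(12)·(1/6) = +0.577350

+√(1/3) = +0.577350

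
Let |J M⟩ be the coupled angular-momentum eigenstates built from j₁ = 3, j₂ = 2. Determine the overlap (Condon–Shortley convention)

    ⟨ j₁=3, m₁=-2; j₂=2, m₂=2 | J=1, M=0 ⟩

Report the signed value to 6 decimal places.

j₁+j₂−J=4  J+j₁−j₂=2  J−j₁+j₂=0  j₁+j₂+J+1=7
(j₁±m₁, j₂±m₂, J±M) = (1,5,4,0,1,1)
P² = 576/7
sum k=4..4:
  [4] +1/24 = 1/24
S = 1/24
C² = P²·S² = 1/7 ; C = +0.377964

+0.377964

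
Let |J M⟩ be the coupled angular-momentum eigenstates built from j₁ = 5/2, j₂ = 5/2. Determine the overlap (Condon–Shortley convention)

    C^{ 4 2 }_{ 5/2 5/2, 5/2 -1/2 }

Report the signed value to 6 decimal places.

j₁+j₂−J=1  J+j₁−j₂=4  J−j₁+j₂=4  j₁+j₂+J+1=10
(j₁±m₁, j₂±m₂, J±M) = (5,0,2,3,6,2)
P² = 20736/7
sum k=0..0:
  [0] +1/96 = 1/96
S = 1/96
C² = P²·S² = 9/28 ; C = +0.566947

+√(9/28) ≈ +0.566947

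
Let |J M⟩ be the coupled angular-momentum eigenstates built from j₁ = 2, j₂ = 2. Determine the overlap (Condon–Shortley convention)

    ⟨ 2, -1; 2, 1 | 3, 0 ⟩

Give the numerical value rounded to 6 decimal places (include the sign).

j₁+j₂−J=1  J+j₁−j₂=3  J−j₁+j₂=3  j₁+j₂+J+1=8
(j₁±m₁, j₂±m₂, J±M) = (1,3,3,1,3,3)
P² = 81/10
sum k=0..1:
  [0] +1/36 = 1/36
  [1] −1/4 = -1/4
S = -2/9
C² = P²·S² = 2/5 ; C = -0.632456

-0.632456  (= −√(2/5))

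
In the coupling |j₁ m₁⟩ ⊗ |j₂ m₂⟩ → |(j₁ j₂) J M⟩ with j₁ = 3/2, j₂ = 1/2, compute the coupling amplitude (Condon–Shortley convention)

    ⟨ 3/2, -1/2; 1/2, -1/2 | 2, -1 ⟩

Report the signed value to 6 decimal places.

√[5·0!3!1!/5! · 1!2!0!1!1!3!] = √(3)
  +(−1)^0/∏(0,0,2,0,1,1)! = 1/2  (running 1/2)
⟨..|..⟩ = √(3)·(1/2) = +0.866025

+0.866025  (= +√(3/4))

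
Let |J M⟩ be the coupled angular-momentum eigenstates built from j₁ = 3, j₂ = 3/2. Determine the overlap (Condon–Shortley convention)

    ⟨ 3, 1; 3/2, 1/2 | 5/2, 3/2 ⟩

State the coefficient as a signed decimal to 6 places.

√[6·2!4!1!/8! · 4!2!2!1!4!1!] = √(576/35)
  +(−1)^1/∏(1,1,1,1,3,0)! = -1/6  (running -1/6)
  +(−1)^2/∏(2,0,0,0,4,1)! = 1/48  (running -7/48)
⟨..|..⟩ = √(576/35)·(-7/48) = -0.591608

-0.591608  (= −√(7/20))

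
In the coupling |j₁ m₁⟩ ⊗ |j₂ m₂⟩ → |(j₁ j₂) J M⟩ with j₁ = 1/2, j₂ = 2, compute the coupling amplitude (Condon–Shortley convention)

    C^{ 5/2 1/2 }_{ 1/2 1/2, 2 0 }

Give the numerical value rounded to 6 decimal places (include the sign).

+√(3/5) ≈ +0.774597

triangle: 0!*1!*4!/6! = 24/720
(j±m)!: 1!*0!*2!*2!*3!*2! = 48
prefactor² = (2J+1)*Δ*N² = 48/5
  k=0: +1/(0!*0!*0!*2!*1!*2!) = 1/4
Σ = 1/4  ⇒  CG² = 48/5*1/4² = 3/5
CG = +√(3/5) = +0.774597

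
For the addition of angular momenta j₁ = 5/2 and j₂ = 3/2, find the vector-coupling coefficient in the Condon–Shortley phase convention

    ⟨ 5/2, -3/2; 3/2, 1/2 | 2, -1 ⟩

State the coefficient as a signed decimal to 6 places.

+√(1/42) ≈ +0.154303

j₁+j₂−J=2  J+j₁−j₂=3  J−j₁+j₂=1  j₁+j₂+J+1=7
(j₁±m₁, j₂±m₂, J±M) = (1,4,2,1,1,3)
P² = 24/7
sum k=1..2:
  [1] −1/6 = -1/6
  [2] +1/4 = 1/4
S = 1/12
C² = P²·S² = 1/42 ; C = +0.154303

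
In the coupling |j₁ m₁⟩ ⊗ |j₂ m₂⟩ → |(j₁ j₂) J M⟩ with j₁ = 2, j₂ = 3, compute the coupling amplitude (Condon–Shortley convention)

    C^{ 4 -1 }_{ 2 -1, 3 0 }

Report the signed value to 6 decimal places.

−√(3/14) = -0.462910

triangle: 1!*3!*5!/10! = 720/3628800
(j±m)!: 1!*3!*3!*3!*3!*5! = 155520
prefactor² = (2J+1)*Δ*N² = 1944/7
  k=0: +1/(0!*1!*3!*3!*0!*2!) = 1/72
  k=1: −1/(1!*0!*2!*2!*1!*3!) = -1/24
Σ = -1/36  ⇒  CG² = 1944/7*(-1/36)² = 3/14
CG = −√(3/14) = -0.462910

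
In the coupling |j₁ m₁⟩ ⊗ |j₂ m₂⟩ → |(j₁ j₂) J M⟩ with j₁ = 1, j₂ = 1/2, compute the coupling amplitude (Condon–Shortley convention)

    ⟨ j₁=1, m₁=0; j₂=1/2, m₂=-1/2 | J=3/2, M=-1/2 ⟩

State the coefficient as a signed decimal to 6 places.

√[4·0!2!1!/4! · 1!1!0!1!1!2!] = √(2/3)
  +(−1)^0/∏(0,0,1,0,1,1)! = 1  (running 1)
⟨..|..⟩ = √(2/3)·(1) = +0.816497

+0.816497  (= +√(2/3))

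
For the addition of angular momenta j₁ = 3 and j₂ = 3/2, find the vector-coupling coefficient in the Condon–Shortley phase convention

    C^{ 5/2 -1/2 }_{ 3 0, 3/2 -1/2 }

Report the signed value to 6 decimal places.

-0.414039

triangle: 2!*4!*1!/8! = 48/40320
(j±m)!: 3!*3!*1!*2!*2!*3! = 864
prefactor² = (2J+1)*Δ*N² = 216/35
  k=0: +1/(0!*2!*3!*1!*1!*0!) = 1/12
  k=1: −1/(1!*1!*2!*0!*2!*1!) = -1/4
Σ = -1/6  ⇒  CG² = 216/35*(-1/6)² = 6/35
CG = −√(6/35) = -0.414039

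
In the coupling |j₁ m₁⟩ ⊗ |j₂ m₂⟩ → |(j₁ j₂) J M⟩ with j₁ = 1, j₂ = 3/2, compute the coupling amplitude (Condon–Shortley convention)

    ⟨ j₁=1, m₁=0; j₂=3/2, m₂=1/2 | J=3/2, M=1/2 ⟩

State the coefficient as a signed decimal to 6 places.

√[4·1!1!2!/5! · 1!1!2!1!2!1!] = √(4/15)
  +(−1)^0/∏(0,1,1,2,0,0)! = 1/2  (running 1/2)
  +(−1)^1/∏(1,0,0,1,1,1)! = -1  (running -1/2)
⟨..|..⟩ = √(4/15)·(-1/2) = -0.258199

-0.258199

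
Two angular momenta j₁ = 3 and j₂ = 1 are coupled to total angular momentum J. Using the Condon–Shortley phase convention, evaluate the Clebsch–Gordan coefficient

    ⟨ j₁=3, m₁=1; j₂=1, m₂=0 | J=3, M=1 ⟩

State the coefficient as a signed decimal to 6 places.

√[7·1!5!1!/8! · 4!2!1!1!4!2!] = √(48)
  +(−1)^0/∏(0,1,2,1,3,0)! = 1/12  (running 1/12)
  +(−1)^1/∏(1,0,1,0,4,1)! = -1/24  (running 1/24)
⟨..|..⟩ = √(48)·(1/24) = +0.288675

+√(1/12) = +0.288675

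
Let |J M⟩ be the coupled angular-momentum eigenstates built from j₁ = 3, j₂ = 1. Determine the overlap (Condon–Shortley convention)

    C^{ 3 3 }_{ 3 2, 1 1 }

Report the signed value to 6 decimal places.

−√(1/4) ≈ -0.500000

triangle: 1!*5!*1!/8! = 120/40320
(j±m)!: 5!*1!*2!*0!*6!*0! = 172800
prefactor² = (2J+1)*Δ*N² = 3600
  k=1: −1/(1!*0!*0!*1!*5!*0!) = -1/120
Σ = -1/120  ⇒  CG² = 3600*(-1/120)² = 1/4
CG = −√(1/4) = -0.500000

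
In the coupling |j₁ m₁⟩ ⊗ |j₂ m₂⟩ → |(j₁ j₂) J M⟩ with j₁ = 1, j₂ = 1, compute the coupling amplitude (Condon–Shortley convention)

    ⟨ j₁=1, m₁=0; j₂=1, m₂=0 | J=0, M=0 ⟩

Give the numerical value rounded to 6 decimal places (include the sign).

−√(1/3) = -0.577350

j₁+j₂−J=2  J+j₁−j₂=0  J−j₁+j₂=0  j₁+j₂+J+1=3
(j₁±m₁, j₂±m₂, J±M) = (1,1,1,1,0,0)
P² = 1/3
sum k=1..1:
  [1] −1/1 = -1
S = -1
C² = P²·S² = 1/3 ; C = -0.577350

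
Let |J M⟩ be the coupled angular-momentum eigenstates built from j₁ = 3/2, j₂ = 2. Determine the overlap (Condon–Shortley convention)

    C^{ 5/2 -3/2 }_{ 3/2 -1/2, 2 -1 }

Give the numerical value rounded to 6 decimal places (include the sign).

√[6·1!2!3!/7! · 1!2!1!3!1!4!] = √(144/35)
  +(−1)^0/∏(0,1,2,1,0,2)! = 1/4  (running 1/4)
  +(−1)^1/∏(1,0,1,0,1,3)! = -1/6  (running 1/12)
⟨..|..⟩ = √(144/35)·(1/12) = +0.169031

+√(1/35) = +0.169031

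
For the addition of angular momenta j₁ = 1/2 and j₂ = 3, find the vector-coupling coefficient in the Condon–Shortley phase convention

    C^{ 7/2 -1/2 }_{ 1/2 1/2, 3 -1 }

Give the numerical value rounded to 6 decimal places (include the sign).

√[8·0!1!6!/8! · 1!0!2!4!3!4!] = √(6912/7)
  +(−1)^0/∏(0,0,0,2,1,4)! = 1/48  (running 1/48)
⟨..|..⟩ = √(6912/7)·(1/48) = +0.654654

+0.654654  (= +√(3/7))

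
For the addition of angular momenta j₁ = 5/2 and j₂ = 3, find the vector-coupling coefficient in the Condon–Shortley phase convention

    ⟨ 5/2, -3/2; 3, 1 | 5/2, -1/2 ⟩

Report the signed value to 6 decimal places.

j₁+j₂−J=3  J+j₁−j₂=2  J−j₁+j₂=3  j₁+j₂+J+1=9
(j₁±m₁, j₂±m₂, J±M) = (1,4,4,2,2,3)
P² = 576/35
sum k=2..3:
  [2] +1/8 = 1/8
  [3] −1/12 = -1/12
S = 1/24
C² = P²·S² = 1/35 ; C = +0.169031

+0.169031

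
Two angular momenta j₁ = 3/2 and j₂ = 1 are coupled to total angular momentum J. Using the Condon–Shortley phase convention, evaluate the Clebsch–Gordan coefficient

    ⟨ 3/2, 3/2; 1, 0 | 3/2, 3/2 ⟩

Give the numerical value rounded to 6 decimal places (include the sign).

+√(3/5) = +0.774597

triangle: 1!·2!·1!/5! = 2/120
(j±m)!: 3!·0!·1!·1!·3!·0! = 36
prefactor² = (2J+1)·Δ·N² = 12/5
  k=0: +1/(0!·1!·0!·1!·2!·0!) = 1/2
Σ = 1/2  ⇒  CG² = 12/5·1/2² = 3/5
CG = +√(3/5) = +0.774597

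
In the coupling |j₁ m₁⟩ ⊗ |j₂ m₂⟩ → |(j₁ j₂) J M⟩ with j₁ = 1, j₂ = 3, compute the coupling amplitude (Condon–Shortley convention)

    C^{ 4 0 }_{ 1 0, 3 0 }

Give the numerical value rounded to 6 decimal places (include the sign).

√[9·0!2!6!/9! · 1!1!3!3!4!4!] = √(5184/7)
  +(−1)^0/∏(0,0,1,3,1,3)! = 1/36  (running 1/36)
⟨..|..⟩ = √(5184/7)·(1/36) = +0.755929

+√(4/7) = +0.755929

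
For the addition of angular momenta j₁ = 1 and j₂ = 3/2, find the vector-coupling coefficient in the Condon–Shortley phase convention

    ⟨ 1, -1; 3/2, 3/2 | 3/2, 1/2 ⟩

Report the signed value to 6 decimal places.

-0.632456  (= −√(2/5))

j₁+j₂−J=1  J+j₁−j₂=1  J−j₁+j₂=2  j₁+j₂+J+1=5
(j₁±m₁, j₂±m₂, J±M) = (0,2,3,0,2,1)
P² = 8/5
sum k=1..1:
  [1] −1/2 = -1/2
S = -1/2
C² = P²·S² = 2/5 ; C = -0.632456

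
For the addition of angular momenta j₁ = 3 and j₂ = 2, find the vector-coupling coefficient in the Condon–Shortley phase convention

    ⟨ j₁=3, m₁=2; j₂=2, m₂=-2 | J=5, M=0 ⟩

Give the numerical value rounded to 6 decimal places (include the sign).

j₁+j₂−J=0  J+j₁−j₂=6  J−j₁+j₂=4  j₁+j₂+J+1=11
(j₁±m₁, j₂±m₂, J±M) = (5,1,0,4,5,5)
P² = 1382400/7
sum k=0..0:
  [0] +1/2880 = 1/2880
S = 1/2880
C² = P²·S² = 1/42 ; C = +0.154303

+√(1/42) = +0.154303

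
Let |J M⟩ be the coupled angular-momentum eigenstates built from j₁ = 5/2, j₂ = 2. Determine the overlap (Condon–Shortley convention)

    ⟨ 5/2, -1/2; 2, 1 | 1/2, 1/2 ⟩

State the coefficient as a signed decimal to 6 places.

triangle: 4!×1!×0!/6! = 24/720
(j±m)!: 2!×3!×3!×1!×1!×0! = 72
prefactor² = (2J+1)×Δ×N² = 24/5
  k=3: −1/(3!×1!×0!×0!×1!×0!) = -1/6
Σ = -1/6  ⇒  CG² = 24/5×(-1/6)² = 2/15
CG = −√(2/15) = -0.365148

−√(2/15) ≈ -0.365148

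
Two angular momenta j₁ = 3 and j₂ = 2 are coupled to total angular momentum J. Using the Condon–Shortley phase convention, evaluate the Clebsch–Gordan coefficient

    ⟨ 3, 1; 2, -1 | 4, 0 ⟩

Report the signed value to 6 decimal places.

triangle: 1!·5!·3!/10! = 720/3628800
(j±m)!: 4!·2!·1!·3!·4!·4! = 165888
prefactor² = (2J+1)·Δ·N² = 10368/35
  k=0: +1/(0!·1!·2!·1!·3!·2!) = 1/24
  k=1: −1/(1!·0!·1!·0!·4!·3!) = -1/144
Σ = 5/144  ⇒  CG² = 10368/35·5/144² = 5/14
CG = +√(5/14) = +0.597614

+√(5/14) ≈ +0.597614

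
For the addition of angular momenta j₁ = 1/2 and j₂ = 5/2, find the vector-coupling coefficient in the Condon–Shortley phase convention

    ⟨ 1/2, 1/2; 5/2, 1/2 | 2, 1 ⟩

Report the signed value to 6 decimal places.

triangle: 1!×0!×4!/6! = 24/720
(j±m)!: 1!×0!×3!×2!×3!×1! = 72
prefactor² = (2J+1)×Δ×N² = 12
  k=0: +1/(0!×1!×0!×3!×0!×1!) = 1/6
Σ = 1/6  ⇒  CG² = 12×1/6² = 1/3
CG = +√(1/3) = +0.577350

+0.577350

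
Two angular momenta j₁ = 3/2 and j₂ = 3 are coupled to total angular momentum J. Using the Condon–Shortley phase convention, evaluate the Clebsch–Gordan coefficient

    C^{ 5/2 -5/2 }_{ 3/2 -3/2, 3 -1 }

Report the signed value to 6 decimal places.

j₁+j₂−J=2  J+j₁−j₂=1  J−j₁+j₂=4  j₁+j₂+J+1=8
(j₁±m₁, j₂±m₂, J±M) = (0,3,2,4,0,5)
P² = 1728/7
sum k=2..2:
  [2] +1/48 = 1/48
S = 1/48
C² = P²·S² = 3/28 ; C = +0.327327

+0.327327  (= +√(3/28))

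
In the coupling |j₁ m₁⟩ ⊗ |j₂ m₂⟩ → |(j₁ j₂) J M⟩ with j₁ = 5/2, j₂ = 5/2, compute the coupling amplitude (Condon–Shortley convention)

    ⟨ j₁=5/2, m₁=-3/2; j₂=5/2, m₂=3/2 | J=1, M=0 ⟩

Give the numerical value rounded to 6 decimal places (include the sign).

-0.358569  (= −√(9/70))

√[3·4!1!1!/7! · 1!4!4!1!1!1!] = √(288/35)
  +(−1)^3/∏(3,1,1,1,0,0)! = -1/6  (running -1/6)
  +(−1)^4/∏(4,0,0,0,1,1)! = 1/24  (running -1/8)
⟨..|..⟩ = √(288/35)·(-1/8) = -0.358569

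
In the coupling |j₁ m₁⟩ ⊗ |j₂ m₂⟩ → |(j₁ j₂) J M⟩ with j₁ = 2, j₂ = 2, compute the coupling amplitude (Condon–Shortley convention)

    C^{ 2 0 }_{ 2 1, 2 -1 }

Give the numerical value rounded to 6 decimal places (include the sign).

j₁+j₂−J=2  J+j₁−j₂=2  J−j₁+j₂=2  j₁+j₂+J+1=7
(j₁±m₁, j₂±m₂, J±M) = (3,1,1,3,2,2)
P² = 8/7
sum k=0..1:
  [0] +1/2 = 1/2
  [1] −1/4 = -1/4
S = 1/4
C² = P²·S² = 1/14 ; C = +0.267261

+0.267261  (= +√(1/14))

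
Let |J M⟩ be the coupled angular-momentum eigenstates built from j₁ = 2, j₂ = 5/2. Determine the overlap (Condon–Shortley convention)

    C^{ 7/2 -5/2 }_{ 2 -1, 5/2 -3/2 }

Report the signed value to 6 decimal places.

j₁+j₂−J=1  J+j₁−j₂=3  J−j₁+j₂=4  j₁+j₂+J+1=9
(j₁±m₁, j₂±m₂, J±M) = (1,3,1,4,1,6)
P² = 2304/7
sum k=0..1:
  [0] +1/36 = 1/36
  [1] −1/48 = -1/48
S = 1/144
C² = P²·S² = 1/63 ; C = +0.125988

+√(1/63) = +0.125988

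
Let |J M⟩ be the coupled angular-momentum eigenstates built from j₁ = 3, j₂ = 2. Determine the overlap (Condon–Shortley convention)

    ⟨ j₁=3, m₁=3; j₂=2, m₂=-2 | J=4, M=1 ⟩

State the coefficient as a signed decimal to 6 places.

+√(3/70) = +0.207020

j₁+j₂−J=1  J+j₁−j₂=5  J−j₁+j₂=3  j₁+j₂+J+1=10
(j₁±m₁, j₂±m₂, J±M) = (6,0,0,4,5,3)
P² = 155520/7
sum k=0..0:
  [0] +1/720 = 1/720
S = 1/720
C² = P²·S² = 3/70 ; C = +0.207020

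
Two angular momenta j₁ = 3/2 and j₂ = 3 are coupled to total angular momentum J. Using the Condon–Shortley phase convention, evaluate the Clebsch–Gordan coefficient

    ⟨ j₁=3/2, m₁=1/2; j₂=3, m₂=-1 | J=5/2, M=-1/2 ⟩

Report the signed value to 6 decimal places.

-0.119523

triangle: 2!*1!*4!/8! = 48/40320
(j±m)!: 2!*1!*2!*4!*2!*3! = 1152
prefactor² = (2J+1)*Δ*N² = 288/35
  k=0: +1/(0!*2!*1!*2!*0!*2!) = 1/8
  k=1: −1/(1!*1!*0!*1!*1!*3!) = -1/6
Σ = -1/24  ⇒  CG² = 288/35*(-1/24)² = 1/70
CG = −√(1/70) = -0.119523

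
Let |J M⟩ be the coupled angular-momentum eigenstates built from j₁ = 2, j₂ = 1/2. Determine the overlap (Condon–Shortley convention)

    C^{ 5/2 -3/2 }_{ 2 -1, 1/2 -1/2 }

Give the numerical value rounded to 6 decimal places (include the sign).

+0.894427  (= +√(4/5))

√[6·0!4!1!/6! · 1!3!0!1!1!4!] = √(144/5)
  +(−1)^0/∏(0,0,3,0,1,1)! = 1/6  (running 1/6)
⟨..|..⟩ = √(144/5)·(1/6) = +0.894427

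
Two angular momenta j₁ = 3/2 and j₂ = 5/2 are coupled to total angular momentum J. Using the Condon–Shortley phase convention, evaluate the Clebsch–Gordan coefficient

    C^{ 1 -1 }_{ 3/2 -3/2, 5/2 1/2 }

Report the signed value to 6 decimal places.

√[3·3!0!2!/6! · 0!3!3!2!0!2!] = √(36/5)
  +(−1)^3/∏(3,0,0,0,0,2)! = -1/12  (running -1/12)
⟨..|..⟩ = √(36/5)·(-1/12) = -0.223607

−√(1/20) ≈ -0.223607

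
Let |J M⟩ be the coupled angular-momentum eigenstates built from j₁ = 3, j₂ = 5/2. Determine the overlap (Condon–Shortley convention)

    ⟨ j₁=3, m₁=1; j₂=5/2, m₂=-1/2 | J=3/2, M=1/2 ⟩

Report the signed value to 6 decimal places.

-0.097590  (= −√(1/105))

triangle: 4!*2!*1!/8! = 48/40320
(j±m)!: 4!*2!*2!*3!*2!*1! = 1152
prefactor² = (2J+1)*Δ*N² = 192/35
  k=1: −1/(1!*3!*1!*1!*1!*0!) = -1/6
  k=2: +1/(2!*2!*0!*0!*2!*1!) = 1/8
Σ = -1/24  ⇒  CG² = 192/35*(-1/24)² = 1/105
CG = −√(1/105) = -0.097590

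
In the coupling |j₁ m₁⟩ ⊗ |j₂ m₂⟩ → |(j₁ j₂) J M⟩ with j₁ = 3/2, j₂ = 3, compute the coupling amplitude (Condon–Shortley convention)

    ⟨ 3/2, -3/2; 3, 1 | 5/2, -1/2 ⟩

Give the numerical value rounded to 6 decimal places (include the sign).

+√(27/70) ≈ +0.621059

j₁+j₂−J=2  J+j₁−j₂=1  J−j₁+j₂=4  j₁+j₂+J+1=8
(j₁±m₁, j₂±m₂, J±M) = (0,3,4,2,2,3)
P² = 864/35
sum k=2..2:
  [2] +1/8 = 1/8
S = 1/8
C² = P²·S² = 27/70 ; C = +0.621059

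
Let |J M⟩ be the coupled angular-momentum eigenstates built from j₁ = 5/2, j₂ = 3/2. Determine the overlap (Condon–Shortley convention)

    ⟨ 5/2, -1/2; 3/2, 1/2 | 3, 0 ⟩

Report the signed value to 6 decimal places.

j₁+j₂−J=1  J+j₁−j₂=4  J−j₁+j₂=2  j₁+j₂+J+1=8
(j₁±m₁, j₂±m₂, J±M) = (2,3,2,1,3,3)
P² = 36/5
sum k=0..1:
  [0] +1/12 = 1/12
  [1] −1/4 = -1/4
S = -1/6
C² = P²·S² = 1/5 ; C = -0.447214

−√(1/5) = -0.447214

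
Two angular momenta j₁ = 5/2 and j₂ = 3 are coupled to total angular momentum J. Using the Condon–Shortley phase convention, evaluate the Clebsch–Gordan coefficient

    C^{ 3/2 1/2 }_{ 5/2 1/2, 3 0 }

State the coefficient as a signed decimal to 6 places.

j₁+j₂−J=4  J+j₁−j₂=1  J−j₁+j₂=2  j₁+j₂+J+1=8
(j₁±m₁, j₂±m₂, J±M) = (3,2,3,3,2,1)
P² = 144/35
sum k=1..2:
  [1] −1/12 = -1/12
  [2] +1/4 = 1/4
S = 1/6
C² = P²·S² = 4/35 ; C = +0.338062

+√(4/35) = +0.338062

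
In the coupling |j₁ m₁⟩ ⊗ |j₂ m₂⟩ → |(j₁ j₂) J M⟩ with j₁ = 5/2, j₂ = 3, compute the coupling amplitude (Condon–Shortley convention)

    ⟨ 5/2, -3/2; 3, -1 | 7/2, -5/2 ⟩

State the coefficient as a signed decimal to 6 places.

-0.398410

√[8·2!3!4!/10! · 1!4!2!4!1!6!] = √(18432/35)
  +(−1)^1/∏(1,1,3,1,0,3)! = -1/36  (running -1/36)
  +(−1)^2/∏(2,0,2,0,1,4)! = 1/96  (running -5/288)
⟨..|..⟩ = √(18432/35)·(-5/288) = -0.398410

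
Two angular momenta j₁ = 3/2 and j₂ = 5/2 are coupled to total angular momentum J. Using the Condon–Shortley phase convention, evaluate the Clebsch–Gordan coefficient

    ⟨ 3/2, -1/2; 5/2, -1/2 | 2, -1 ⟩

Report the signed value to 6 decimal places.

√[5·2!1!3!/7! · 1!2!2!3!1!3!] = √(12/7)
  +(−1)^1/∏(1,1,1,1,0,2)! = -1/2  (running -1/2)
  +(−1)^2/∏(2,0,0,0,1,3)! = 1/12  (running -5/12)
⟨..|..⟩ = √(12/7)·(-5/12) = -0.545545

−√(25/84) ≈ -0.545545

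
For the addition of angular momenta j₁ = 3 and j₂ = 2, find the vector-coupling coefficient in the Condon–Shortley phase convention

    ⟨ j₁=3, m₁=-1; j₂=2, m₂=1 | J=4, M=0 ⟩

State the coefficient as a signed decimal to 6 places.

triangle: 1!×5!×3!/10! = 720/3628800
(j±m)!: 2!×4!×3!×1!×4!×4! = 165888
prefactor² = (2J+1)×Δ×N² = 10368/35
  k=0: +1/(0!×1!×4!×3!×1!×0!) = 1/144
  k=1: −1/(1!×0!×3!×2!×2!×1!) = -1/24
Σ = -5/144  ⇒  CG² = 10368/35×(-5/144)² = 5/14
CG = −√(5/14) = -0.597614

-0.597614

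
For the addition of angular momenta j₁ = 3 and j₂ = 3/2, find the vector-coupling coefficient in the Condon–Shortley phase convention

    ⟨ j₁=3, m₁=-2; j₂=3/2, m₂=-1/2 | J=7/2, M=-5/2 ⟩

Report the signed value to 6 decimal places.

√[8·1!5!2!/9! · 1!5!1!2!1!6!] = √(6400/7)
  +(−1)^0/∏(0,1,5,1,0,1)! = 1/120  (running 1/120)
  +(−1)^1/∏(1,0,4,0,1,2)! = -1/48  (running -1/80)
⟨..|..⟩ = √(6400/7)·(-1/80) = -0.377964

−√(1/7) = -0.377964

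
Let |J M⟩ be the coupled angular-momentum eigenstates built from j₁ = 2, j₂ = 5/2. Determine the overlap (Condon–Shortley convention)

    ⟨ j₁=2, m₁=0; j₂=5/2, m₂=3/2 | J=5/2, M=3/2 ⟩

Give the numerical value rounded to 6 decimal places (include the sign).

-0.119523

triangle: 2!×2!×3!/8! = 24/40320
(j±m)!: 2!×2!×4!×1!×4!×1! = 2304
prefactor² = (2J+1)×Δ×N² = 288/35
  k=1: −1/(1!×1!×1!×3!×1!×0!) = -1/6
  k=2: +1/(2!×0!×0!×2!×2!×1!) = 1/8
Σ = -1/24  ⇒  CG² = 288/35×(-1/24)² = 1/70
CG = −√(1/70) = -0.119523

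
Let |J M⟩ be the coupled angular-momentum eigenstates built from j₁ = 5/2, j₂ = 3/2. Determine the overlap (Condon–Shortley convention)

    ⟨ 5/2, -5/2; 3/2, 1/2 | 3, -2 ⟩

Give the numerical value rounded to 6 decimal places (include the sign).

triangle: 1!·4!·2!/8! = 48/40320
(j±m)!: 0!·5!·2!·1!·1!·5! = 28800
prefactor² = (2J+1)·Δ·N² = 240
  k=1: −1/(1!·0!·4!·1!·0!·1!) = -1/24
Σ = -1/24  ⇒  CG² = 240·(-1/24)² = 5/12
CG = −√(5/12) = -0.645497

-0.645497  (= −√(5/12))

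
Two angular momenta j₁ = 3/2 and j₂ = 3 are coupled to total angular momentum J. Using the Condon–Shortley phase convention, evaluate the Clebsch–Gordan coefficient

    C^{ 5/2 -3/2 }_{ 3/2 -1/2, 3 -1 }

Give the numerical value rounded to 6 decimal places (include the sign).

−√(7/20) = -0.591608

triangle: 2!·1!·4!/8! = 48/40320
(j±m)!: 1!·2!·2!·4!·1!·4! = 2304
prefactor² = (2J+1)·Δ·N² = 576/35
  k=1: −1/(1!·1!·1!·1!·0!·3!) = -1/6
  k=2: +1/(2!·0!·0!·0!·1!·4!) = 1/48
Σ = -7/48  ⇒  CG² = 576/35·(-7/48)² = 7/20
CG = −√(7/20) = -0.591608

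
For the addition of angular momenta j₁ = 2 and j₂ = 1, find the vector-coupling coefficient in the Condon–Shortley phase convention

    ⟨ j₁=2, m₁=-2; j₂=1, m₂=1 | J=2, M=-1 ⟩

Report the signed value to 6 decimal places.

j₁+j₂−J=1  J+j₁−j₂=3  J−j₁+j₂=1  j₁+j₂+J+1=6
(j₁±m₁, j₂±m₂, J±M) = (0,4,2,0,1,3)
P² = 12
sum k=1..1:
  [1] −1/6 = -1/6
S = -1/6
C² = P²·S² = 1/3 ; C = -0.577350

−√(1/3) ≈ -0.577350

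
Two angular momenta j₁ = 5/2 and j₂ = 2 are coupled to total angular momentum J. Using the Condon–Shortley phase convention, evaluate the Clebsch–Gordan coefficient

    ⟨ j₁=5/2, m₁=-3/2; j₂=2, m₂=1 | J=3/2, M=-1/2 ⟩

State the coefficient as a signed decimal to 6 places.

j₁+j₂−J=3  J+j₁−j₂=2  J−j₁+j₂=1  j₁+j₂+J+1=7
(j₁±m₁, j₂±m₂, J±M) = (1,4,3,1,1,2)
P² = 96/35
sum k=2..3:
  [2] +1/4 = 1/4
  [3] −1/6 = -1/6
S = 1/12
C² = P²·S² = 2/105 ; C = +0.138013

+0.138013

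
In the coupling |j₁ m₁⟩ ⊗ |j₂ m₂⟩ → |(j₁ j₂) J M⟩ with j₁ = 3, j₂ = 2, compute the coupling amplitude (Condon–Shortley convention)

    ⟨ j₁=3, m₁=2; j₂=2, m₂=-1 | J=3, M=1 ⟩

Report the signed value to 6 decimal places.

j₁+j₂−J=2  J+j₁−j₂=4  J−j₁+j₂=2  j₁+j₂+J+1=9
(j₁±m₁, j₂±m₂, J±M) = (5,1,1,3,4,2)
P² = 64
sum k=0..1:
  [0] +1/12 = 1/12
  [1] −1/48 = -1/48
S = 1/16
C² = P²·S² = 1/4 ; C = +0.500000

+√(1/4) = +0.500000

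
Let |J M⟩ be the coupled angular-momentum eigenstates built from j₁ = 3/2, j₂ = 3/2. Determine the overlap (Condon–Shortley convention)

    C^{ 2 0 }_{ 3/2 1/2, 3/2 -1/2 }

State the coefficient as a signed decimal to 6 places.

+√(1/4) = +0.500000

√[5·1!2!2!/6! · 2!1!1!2!2!2!] = √(4/9)
  +(−1)^0/∏(0,1,1,1,1,1)! = 1  (running 1)
  +(−1)^1/∏(1,0,0,0,2,2)! = -1/4  (running 3/4)
⟨..|..⟩ = √(4/9)·(3/4) = +0.500000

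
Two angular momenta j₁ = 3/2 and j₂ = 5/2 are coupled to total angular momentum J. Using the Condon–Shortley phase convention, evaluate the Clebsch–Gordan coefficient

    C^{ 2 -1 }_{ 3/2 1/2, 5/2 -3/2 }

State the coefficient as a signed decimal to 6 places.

+0.154303  (= +√(1/42))

j₁+j₂−J=2  J+j₁−j₂=1  J−j₁+j₂=3  j₁+j₂+J+1=7
(j₁±m₁, j₂±m₂, J±M) = (2,1,1,4,1,3)
P² = 24/7
sum k=0..1:
  [0] +1/4 = 1/4
  [1] −1/6 = -1/6
S = 1/12
C² = P²·S² = 1/42 ; C = +0.154303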